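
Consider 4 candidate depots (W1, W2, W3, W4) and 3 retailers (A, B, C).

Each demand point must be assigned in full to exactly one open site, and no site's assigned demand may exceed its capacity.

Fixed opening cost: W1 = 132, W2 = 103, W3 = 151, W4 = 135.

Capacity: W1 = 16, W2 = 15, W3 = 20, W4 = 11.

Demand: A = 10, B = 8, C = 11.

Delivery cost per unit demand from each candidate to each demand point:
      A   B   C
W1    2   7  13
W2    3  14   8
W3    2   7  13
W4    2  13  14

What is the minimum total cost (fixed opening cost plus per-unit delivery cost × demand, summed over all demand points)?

Open {W2, W3}; cheapest assignment that respects the capacities:
  W2 (cap 15, load 11): C — cost 11×8 = 88
  W3 (cap 20, load 18): A, B — cost 10×2 + 8×7 = 76
  Shipping 164, fixed 254 → total 418.
  Any other capacity-feasible assignment to {W2, W3} ships for at least 164.
Compare {W1, W3}: its best feasible assignment gives total 502.
Compare {W3, W4}: its best feasible assignment gives total 505.
Every other set of open sites that can feasibly serve all demand totals ≥ 502 even under its best assignment. Minimum: 418.

418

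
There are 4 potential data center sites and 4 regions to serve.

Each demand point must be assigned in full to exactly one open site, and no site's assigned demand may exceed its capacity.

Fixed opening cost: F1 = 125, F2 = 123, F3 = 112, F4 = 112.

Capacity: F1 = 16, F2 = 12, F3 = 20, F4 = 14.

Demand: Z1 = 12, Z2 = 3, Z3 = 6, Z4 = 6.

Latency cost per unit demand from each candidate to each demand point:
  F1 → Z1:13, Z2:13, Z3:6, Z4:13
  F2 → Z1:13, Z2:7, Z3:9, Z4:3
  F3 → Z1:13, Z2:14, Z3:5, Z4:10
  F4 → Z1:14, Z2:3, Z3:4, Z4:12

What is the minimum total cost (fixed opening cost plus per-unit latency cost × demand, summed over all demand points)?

Open {F2, F3}; cheapest assignment that respects the capacities:
  F2 (cap 12, load 9): Z2, Z4 — cost 3×7 + 6×3 = 39
  F3 (cap 20, load 18): Z1, Z3 — cost 12×13 + 6×5 = 186
  Shipping 225, fixed 235 → total 460.
  Any other capacity-feasible assignment to {F2, F3} ships for at least 225.
Compare {F3, F4}: its best feasible assignment gives total 473.
Compare {F1, F2}: its best feasible assignment gives total 515.
Every other set of open sites that can feasibly serve all demand totals ≥ 473 even under its best assignment. Minimum: 460.

460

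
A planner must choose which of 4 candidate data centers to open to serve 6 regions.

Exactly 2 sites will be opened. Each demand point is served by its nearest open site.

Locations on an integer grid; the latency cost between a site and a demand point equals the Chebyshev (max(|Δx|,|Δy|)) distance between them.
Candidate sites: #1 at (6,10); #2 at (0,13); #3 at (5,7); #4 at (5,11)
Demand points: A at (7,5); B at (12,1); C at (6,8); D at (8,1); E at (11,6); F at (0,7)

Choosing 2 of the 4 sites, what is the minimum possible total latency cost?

Open {#1, #3}.
  A→#3 2, B→#3 7, C→#3 1, D→#3 6, E→#1 5, F→#3 5  ⇒ total 26.
Compare {#2, #3}: total 27.
Compare {#3, #4}: total 27.
No size-2 selection does better; minimum is 26.

26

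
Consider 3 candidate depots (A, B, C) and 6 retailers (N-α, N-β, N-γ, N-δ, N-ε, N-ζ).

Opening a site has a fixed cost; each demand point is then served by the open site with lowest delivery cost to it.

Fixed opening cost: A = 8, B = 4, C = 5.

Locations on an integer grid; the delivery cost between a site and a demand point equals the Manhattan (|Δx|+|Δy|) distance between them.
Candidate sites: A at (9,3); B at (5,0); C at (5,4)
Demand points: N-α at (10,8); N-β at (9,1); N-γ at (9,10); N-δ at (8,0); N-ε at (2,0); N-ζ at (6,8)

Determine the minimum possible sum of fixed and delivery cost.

Open {A, B}: assign each demand point to its cheapest open site.
  N-α→A 6, N-β→A 2, N-γ→A 7, N-δ→B 3, N-ε→B 3, N-ζ→A 8
  delivery cost 29, fixed 12 → total 41.
Compare {A, B, C}: delivery cost 26 + fixed 17 = 43.
Compare {A, C}: delivery cost 31 + fixed 13 = 44.
Compare {B, C}: delivery cost 35 + fixed 9 = 44.
All other subsets cost ≥ 43. Minimum total cost: 41.

41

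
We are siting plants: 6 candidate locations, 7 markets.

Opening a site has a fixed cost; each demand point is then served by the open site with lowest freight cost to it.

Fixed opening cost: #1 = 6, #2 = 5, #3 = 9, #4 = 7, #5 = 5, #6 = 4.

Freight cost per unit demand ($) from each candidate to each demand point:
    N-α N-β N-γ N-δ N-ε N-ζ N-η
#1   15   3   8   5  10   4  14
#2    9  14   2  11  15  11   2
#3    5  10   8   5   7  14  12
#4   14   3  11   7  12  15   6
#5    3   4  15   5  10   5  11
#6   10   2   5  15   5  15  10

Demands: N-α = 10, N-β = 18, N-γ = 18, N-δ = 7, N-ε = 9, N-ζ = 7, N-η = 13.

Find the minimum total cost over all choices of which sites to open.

Open {#1, #2, #5, #6}: assign each demand point to its cheapest open site.
  N-α→#5 10×3=30, N-β→#6 18×2=36, N-γ→#2 18×2=36, N-δ→#1 7×5=35, N-ε→#6 9×5=45, N-ζ→#1 7×4=28, N-η→#2 13×2=26
  freight cost 236, fixed 20 → total 256.
Compare {#2, #5, #6}: freight cost 243 + fixed 14 = 257.
Compare {#1, #2, #4, #5, #6}: freight cost 236 + fixed 27 = 263.
Compare {#2, #4, #5, #6}: freight cost 243 + fixed 21 = 264.
All other subsets cost ≥ 257. Minimum total cost: 256.

256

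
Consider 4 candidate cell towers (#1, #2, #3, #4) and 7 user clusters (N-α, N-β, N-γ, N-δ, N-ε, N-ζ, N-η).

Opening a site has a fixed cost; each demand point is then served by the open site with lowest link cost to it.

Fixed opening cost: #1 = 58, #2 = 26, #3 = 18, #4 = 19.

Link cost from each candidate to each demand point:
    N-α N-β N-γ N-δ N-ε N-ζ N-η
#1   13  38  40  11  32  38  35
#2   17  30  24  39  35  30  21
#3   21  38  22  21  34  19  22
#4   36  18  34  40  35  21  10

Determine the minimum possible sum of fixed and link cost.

182

Open {#3, #4}: assign each demand point to its cheapest open site.
  N-α→#3 21, N-β→#4 18, N-γ→#3 22, N-δ→#3 21, N-ε→#3 34, N-ζ→#3 19, N-η→#4 10
  link cost 145, fixed 37 → total 182.
Compare {#3}: link cost 177 + fixed 18 = 195.
Compare {#2, #3, #4}: link cost 141 + fixed 63 = 204.
Compare {#2, #3}: link cost 164 + fixed 44 = 208.
All other subsets cost ≥ 195. Minimum total cost: 182.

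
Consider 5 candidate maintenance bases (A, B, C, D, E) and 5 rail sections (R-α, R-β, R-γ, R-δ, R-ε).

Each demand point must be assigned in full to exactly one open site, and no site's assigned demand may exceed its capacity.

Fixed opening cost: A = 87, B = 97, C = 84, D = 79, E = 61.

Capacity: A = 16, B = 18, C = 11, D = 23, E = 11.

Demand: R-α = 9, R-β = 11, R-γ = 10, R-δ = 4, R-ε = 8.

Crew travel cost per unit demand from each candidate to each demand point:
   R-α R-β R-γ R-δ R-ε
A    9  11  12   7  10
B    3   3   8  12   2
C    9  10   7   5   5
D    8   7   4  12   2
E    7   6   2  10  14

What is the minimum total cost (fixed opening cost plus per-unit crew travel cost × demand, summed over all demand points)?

425

Open {B, D, E}; cheapest assignment that respects the capacities:
  B (cap 18, load 17): R-α, R-ε — cost 9×3 + 8×2 = 43
  D (cap 23, load 15): R-β, R-δ — cost 11×7 + 4×12 = 125
  E (cap 11, load 10): R-γ — cost 10×2 = 20
  Shipping 188, fixed 237 → total 425.
  Any other capacity-feasible assignment to {B, D, E} ships for at least 188.
Compare {B, C, D}: its best feasible assignment gives total 440.
Compare {A, D, E}: its best feasible assignment gives total 449.
Every other set of open sites that can feasibly serve all demand totals ≥ 440 even under its best assignment. Minimum: 425.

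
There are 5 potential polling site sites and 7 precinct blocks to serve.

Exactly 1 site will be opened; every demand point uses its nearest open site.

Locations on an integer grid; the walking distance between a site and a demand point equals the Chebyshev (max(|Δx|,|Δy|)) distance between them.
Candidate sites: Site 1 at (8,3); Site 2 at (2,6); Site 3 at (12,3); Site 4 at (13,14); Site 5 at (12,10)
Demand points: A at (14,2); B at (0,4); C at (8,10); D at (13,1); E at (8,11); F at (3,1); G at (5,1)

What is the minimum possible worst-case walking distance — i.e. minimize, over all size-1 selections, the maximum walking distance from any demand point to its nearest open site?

Open {Site 1}.
  Farthest demand point is B at walking distance 8 (to Site 1); all others are ≤ 8.
With {Site 2} the worst case is 12.
With {Site 3} the worst case is 12.
No size-1 selection achieves below 8.

8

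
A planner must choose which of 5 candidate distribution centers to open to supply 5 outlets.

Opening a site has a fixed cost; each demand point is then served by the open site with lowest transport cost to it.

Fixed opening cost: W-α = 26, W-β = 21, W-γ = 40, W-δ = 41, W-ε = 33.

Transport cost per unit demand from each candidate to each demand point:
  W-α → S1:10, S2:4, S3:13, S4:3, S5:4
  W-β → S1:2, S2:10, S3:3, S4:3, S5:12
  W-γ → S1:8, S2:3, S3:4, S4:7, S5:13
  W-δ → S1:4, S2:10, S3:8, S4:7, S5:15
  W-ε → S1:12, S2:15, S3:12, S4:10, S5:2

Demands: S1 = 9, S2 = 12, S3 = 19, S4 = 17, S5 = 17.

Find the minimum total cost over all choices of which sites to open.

288

Open {W-α, W-β, W-ε}: assign each demand point to its cheapest open site.
  S1→W-β 9×2=18, S2→W-α 12×4=48, S3→W-β 19×3=57, S4→W-α 17×3=51, S5→W-ε 17×2=34
  transport cost 208, fixed 80 → total 288.
Compare {W-α, W-β}: transport cost 242 + fixed 47 = 289.
Compare {W-β, W-γ, W-ε}: transport cost 196 + fixed 94 = 290.
Compare {W-α, W-β, W-γ, W-ε}: transport cost 196 + fixed 120 = 316.
All other subsets cost ≥ 289. Minimum total cost: 288.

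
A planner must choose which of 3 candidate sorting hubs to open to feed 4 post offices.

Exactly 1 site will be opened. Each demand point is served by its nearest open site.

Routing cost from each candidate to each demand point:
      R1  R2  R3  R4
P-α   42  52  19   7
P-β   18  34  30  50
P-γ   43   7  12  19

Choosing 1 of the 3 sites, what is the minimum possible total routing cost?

81

Open {P-γ}.
  R1→P-γ 43, R2→P-γ 7, R3→P-γ 12, R4→P-γ 19  ⇒ total 81.
Compare {P-α}: total 120.
Compare {P-β}: total 132.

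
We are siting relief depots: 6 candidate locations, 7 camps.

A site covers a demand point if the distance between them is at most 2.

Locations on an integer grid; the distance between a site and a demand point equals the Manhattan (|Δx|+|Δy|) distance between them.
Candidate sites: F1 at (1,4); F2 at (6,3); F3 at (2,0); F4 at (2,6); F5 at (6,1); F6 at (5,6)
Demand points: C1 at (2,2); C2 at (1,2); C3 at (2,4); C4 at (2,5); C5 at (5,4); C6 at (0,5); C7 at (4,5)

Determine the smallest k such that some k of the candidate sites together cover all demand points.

3

Coverage sets (demand points within 2 of each site):
  F1: {C2, C3, C4, C6}
  F2: {C5}
  F3: {C1}
  F4: {C3, C4}
  F5: {}
  F6: {C5, C7}
No 2 sites suffice: every size-2 union leaves at least one demand point uncovered.
But {F1, F3, F6} covers everything, so the minimum is 3.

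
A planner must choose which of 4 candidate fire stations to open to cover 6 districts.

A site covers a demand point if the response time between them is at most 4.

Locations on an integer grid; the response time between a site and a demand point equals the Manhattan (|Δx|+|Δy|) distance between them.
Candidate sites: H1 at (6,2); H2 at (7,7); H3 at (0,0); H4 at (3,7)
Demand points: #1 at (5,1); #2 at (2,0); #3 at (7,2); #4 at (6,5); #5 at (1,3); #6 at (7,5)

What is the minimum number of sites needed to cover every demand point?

Coverage sets (demand points within 4 of each site):
  H1: {#1, #3, #4, #6}
  H2: {#4, #6}
  H3: {#2, #5}
  H4: {}
No single site covers all 6 demand points.
But {H1, H3} covers everything, so the minimum is 2.

2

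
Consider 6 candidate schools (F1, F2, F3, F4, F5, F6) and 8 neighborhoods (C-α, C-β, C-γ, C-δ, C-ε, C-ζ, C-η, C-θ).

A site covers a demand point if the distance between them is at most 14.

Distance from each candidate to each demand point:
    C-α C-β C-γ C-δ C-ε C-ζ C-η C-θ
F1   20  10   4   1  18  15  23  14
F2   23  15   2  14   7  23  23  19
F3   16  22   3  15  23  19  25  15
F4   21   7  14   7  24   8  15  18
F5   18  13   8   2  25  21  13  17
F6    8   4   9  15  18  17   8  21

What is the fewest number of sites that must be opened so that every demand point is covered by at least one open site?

4

Coverage sets (demand points within 14 of each site):
  F1: {C-β, C-γ, C-δ, C-θ}
  F2: {C-γ, C-δ, C-ε}
  F3: {C-γ}
  F4: {C-β, C-γ, C-δ, C-ζ}
  F5: {C-β, C-γ, C-δ, C-η}
  F6: {C-α, C-β, C-γ, C-η}
No 3 sites suffice: every size-3 union leaves at least one demand point uncovered.
But {F1, F2, F4, F6} covers everything, so the minimum is 4.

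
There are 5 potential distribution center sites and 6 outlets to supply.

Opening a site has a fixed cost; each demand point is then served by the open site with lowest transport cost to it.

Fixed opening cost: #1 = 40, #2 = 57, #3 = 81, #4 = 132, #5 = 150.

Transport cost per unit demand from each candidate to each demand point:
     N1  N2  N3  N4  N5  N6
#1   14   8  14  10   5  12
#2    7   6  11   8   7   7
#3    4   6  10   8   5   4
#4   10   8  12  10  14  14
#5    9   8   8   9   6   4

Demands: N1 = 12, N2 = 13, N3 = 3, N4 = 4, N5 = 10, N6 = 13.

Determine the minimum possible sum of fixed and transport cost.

Open {#3}: assign each demand point to its cheapest open site.
  N1→#3 12×4=48, N2→#3 13×6=78, N3→#3 3×10=30, N4→#3 4×8=32, N5→#3 10×5=50, N6→#3 13×4=52
  transport cost 290, fixed 81 → total 371.
Compare {#1, #3}: transport cost 290 + fixed 121 = 411.
Compare {#2, #3}: transport cost 290 + fixed 138 = 428.
Compare {#2}: transport cost 388 + fixed 57 = 445.
All other subsets cost ≥ 411. Minimum total cost: 371.

371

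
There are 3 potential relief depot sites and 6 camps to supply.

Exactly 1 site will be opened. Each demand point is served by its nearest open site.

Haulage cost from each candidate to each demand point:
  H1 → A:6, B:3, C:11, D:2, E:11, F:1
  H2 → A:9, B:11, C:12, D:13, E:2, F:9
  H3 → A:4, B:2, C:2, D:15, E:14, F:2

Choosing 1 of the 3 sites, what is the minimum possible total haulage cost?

34

Open {H1}.
  A→H1 6, B→H1 3, C→H1 11, D→H1 2, E→H1 11, F→H1 1  ⇒ total 34.
Compare {H3}: total 39.
Compare {H2}: total 56.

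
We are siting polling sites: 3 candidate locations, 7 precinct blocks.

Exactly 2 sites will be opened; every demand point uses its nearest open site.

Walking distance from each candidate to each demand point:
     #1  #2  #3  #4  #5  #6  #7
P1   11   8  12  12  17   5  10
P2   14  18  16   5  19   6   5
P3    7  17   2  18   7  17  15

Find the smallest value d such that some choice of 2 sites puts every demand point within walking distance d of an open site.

Open {P1, P3}.
  Farthest demand point is #4 at walking distance 12 (to P1); all others are ≤ 12.
With {P1, P2} the worst case is 17.
With {P2, P3} the worst case is 17.
No size-2 selection achieves below 12.

12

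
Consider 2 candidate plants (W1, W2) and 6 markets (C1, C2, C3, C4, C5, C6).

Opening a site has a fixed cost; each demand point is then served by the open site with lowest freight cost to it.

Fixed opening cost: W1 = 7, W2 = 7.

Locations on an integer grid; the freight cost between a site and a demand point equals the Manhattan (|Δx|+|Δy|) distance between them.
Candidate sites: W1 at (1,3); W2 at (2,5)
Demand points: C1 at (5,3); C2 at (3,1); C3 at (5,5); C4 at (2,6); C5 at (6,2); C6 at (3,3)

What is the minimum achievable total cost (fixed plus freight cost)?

31

Open {W2}: assign each demand point to its cheapest open site.
  C1→W2 5, C2→W2 5, C3→W2 3, C4→W2 1, C5→W2 7, C6→W2 3
  freight cost 24, fixed 7 → total 31.
Compare {W1}: freight cost 26 + fixed 7 = 33.
Compare {W1, W2}: freight cost 20 + fixed 14 = 34.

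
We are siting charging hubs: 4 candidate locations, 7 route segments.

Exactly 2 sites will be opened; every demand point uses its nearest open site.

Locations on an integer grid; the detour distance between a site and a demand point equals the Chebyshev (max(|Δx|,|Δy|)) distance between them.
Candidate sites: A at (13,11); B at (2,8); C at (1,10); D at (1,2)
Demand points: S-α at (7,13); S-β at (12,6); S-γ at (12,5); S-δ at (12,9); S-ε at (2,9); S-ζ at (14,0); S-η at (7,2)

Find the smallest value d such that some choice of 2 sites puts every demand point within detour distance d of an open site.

11

Open {A, B}.
  Farthest demand point is S-ζ at detour distance 11 (to A); all others are ≤ 11.
With {A, C} the worst case is 11.
With {A, D} the worst case is 11.
No size-2 selection achieves below 11.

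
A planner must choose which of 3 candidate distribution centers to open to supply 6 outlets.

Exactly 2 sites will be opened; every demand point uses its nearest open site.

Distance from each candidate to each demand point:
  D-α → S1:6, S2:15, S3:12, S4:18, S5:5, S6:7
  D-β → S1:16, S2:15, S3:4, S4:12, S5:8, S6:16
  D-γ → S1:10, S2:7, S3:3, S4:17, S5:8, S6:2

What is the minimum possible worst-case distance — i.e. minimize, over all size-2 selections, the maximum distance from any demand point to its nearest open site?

12

Open {D-β, D-γ}.
  Farthest demand point is S4 at distance 12 (to D-β); all others are ≤ 12.
With {D-α, D-β} the worst case is 15.
With {D-α, D-γ} the worst case is 17.
No size-2 selection achieves below 12.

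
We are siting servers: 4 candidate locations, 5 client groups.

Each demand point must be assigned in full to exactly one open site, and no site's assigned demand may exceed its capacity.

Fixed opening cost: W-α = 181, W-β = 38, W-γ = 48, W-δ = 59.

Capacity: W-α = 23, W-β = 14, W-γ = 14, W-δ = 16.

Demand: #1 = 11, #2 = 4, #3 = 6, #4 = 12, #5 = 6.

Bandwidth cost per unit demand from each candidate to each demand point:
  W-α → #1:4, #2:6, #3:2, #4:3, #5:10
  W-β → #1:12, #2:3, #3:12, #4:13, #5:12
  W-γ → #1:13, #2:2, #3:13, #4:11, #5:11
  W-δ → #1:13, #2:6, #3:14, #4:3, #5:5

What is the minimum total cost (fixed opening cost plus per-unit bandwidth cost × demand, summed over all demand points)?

416

Open {W-α, W-δ}; cheapest assignment that respects the capacities:
  W-α (cap 23, load 23): #1, #3, #5 — cost 11×4 + 6×2 + 6×10 = 116
  W-δ (cap 16, load 16): #2, #4 — cost 4×6 + 12×3 = 60
  Shipping 176, fixed 240 → total 416.
  Any other capacity-feasible assignment to {W-α, W-δ} ships for at least 176.
Compare {W-α, W-β, W-δ}: its best feasible assignment gives total 442.
Compare {W-α, W-γ, W-δ}: its best feasible assignment gives total 448.
Every other set of open sites that can feasibly serve all demand totals ≥ 442 even under its best assignment. Minimum: 416.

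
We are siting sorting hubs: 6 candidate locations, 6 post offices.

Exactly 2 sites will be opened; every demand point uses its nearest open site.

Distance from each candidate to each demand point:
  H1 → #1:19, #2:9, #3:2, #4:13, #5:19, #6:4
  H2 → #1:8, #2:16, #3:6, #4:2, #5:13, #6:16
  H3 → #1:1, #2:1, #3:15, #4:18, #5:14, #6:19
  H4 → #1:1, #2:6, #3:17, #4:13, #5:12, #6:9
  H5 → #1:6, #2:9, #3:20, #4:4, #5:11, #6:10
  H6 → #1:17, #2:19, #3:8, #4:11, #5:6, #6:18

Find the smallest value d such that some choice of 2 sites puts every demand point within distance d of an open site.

Open {H5, H6}.
  Farthest demand point is #6 at distance 10 (to H5); all others are ≤ 10.
With {H1, H5} the worst case is 11.
With {H2, H5} the worst case is 11.
No size-2 selection achieves below 10.

10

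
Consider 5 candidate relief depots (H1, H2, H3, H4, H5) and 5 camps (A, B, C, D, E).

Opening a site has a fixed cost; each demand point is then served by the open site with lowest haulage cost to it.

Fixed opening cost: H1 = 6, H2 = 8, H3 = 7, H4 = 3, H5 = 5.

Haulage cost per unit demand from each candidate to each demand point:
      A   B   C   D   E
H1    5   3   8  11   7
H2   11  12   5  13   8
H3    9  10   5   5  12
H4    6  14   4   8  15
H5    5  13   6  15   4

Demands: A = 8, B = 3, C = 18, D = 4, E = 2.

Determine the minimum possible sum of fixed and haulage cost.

170

Open {H1, H3, H4, H5}: assign each demand point to its cheapest open site.
  A→H1 8×5=40, B→H1 3×3=9, C→H4 18×4=72, D→H3 4×5=20, E→H5 2×4=8
  haulage cost 149, fixed 21 → total 170.
Compare {H1, H3, H4}: haulage cost 155 + fixed 16 = 171.
Compare {H1, H4, H5}: haulage cost 161 + fixed 14 = 175.
Compare {H1, H4}: haulage cost 167 + fixed 9 = 176.
All other subsets cost ≥ 171. Minimum total cost: 170.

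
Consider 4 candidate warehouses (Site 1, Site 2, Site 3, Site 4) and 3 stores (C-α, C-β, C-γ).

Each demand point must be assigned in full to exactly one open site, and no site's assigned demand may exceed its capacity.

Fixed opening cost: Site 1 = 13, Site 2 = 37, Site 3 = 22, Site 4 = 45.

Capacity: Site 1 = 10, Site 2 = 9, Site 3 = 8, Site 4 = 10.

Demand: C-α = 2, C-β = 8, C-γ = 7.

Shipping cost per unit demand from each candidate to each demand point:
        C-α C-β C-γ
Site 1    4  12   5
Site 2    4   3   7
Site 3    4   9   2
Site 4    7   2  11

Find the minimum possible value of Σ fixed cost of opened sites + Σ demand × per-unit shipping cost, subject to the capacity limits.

111

Open {Site 3, Site 4}; cheapest assignment that respects the capacities:
  Site 3 (cap 8, load 7): C-γ — cost 7×2 = 14
  Site 4 (cap 10, load 10): C-α, C-β — cost 2×7 + 8×2 = 30
  Shipping 44, fixed 67 → total 111.
  Any other capacity-feasible assignment to {Site 3, Site 4} ships for at least 44.
Compare {Site 1, Site 2}: its best feasible assignment gives total 117.
Compare {Site 1, Site 4}: its best feasible assignment gives total 117.
Every other set of open sites that can feasibly serve all demand totals ≥ 117 even under its best assignment. Minimum: 111.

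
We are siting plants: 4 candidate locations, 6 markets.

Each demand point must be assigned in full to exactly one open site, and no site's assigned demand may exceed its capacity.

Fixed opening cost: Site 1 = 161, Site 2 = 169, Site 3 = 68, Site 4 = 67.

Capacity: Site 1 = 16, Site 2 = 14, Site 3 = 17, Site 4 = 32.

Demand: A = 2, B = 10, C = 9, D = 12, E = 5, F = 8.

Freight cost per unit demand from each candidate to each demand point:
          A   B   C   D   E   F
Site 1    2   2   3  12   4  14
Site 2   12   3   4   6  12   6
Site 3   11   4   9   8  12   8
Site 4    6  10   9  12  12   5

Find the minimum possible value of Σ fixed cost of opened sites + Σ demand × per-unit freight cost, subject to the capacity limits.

Open {Site 3, Site 4}; cheapest assignment that respects the capacities:
  Site 3 (cap 17, load 15): B, E — cost 10×4 + 5×12 = 100
  Site 4 (cap 32, load 31): A, C, D, F — cost 2×6 + 9×9 + 12×12 + 8×5 = 277
  Shipping 377, fixed 135 → total 512.
  Any other capacity-feasible assignment to {Site 3, Site 4} ships for at least 377.
Compare {Site 1, Site 4}: its best feasible assignment gives total 545.
Compare {Site 1, Site 3, Site 4}: its best feasible assignment gives total 565.
Every other set of open sites that can feasibly serve all demand totals ≥ 545 even under its best assignment. Minimum: 512.

512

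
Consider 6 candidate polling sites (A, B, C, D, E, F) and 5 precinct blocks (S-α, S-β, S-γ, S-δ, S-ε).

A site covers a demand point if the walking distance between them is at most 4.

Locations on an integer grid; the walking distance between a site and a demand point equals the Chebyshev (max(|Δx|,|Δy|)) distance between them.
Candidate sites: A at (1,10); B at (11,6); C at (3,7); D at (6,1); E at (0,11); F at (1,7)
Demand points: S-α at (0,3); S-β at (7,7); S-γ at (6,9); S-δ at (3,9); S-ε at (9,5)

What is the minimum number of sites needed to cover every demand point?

Coverage sets (demand points within 4 of each site):
  A: {S-δ}
  B: {S-β, S-ε}
  C: {S-α, S-β, S-γ, S-δ}
  D: {S-ε}
  E: {S-δ}
  F: {S-α, S-δ}
No single site covers all 5 demand points.
But {B, C} covers everything, so the minimum is 2.

2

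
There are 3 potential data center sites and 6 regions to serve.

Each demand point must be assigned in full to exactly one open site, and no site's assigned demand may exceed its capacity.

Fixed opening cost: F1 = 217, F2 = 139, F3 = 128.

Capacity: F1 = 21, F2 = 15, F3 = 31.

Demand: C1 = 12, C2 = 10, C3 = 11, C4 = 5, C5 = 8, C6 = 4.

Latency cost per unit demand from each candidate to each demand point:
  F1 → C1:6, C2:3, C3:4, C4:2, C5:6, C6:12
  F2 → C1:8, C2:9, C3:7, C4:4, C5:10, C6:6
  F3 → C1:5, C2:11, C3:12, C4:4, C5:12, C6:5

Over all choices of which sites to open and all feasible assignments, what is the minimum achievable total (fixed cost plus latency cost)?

Open {F1, F3}; cheapest assignment that respects the capacities:
  F1 (cap 21, load 21): C2, C3 — cost 10×3 + 11×4 = 74
  F3 (cap 31, load 29): C1, C4, C5, C6 — cost 12×5 + 5×4 + 8×12 + 4×5 = 196
  Shipping 270, fixed 345 → total 615.
  Any other capacity-feasible assignment to {F1, F3} ships for at least 270.
Compare {F1, F2, F3}: its best feasible assignment gives total 738.
Every other set of open sites that can feasibly serve all demand totals ≥ 738 even under its best assignment. Minimum: 615.

615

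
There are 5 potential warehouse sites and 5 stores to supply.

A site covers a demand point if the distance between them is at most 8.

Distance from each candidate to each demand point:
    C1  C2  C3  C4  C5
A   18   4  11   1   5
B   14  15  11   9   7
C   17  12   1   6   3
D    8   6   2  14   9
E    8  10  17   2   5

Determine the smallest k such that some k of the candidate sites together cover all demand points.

Coverage sets (demand points within 8 of each site):
  A: {C2, C4, C5}
  B: {C5}
  C: {C3, C4, C5}
  D: {C1, C2, C3}
  E: {C1, C4, C5}
No single site covers all 5 demand points.
But {A, D} covers everything, so the minimum is 2.

2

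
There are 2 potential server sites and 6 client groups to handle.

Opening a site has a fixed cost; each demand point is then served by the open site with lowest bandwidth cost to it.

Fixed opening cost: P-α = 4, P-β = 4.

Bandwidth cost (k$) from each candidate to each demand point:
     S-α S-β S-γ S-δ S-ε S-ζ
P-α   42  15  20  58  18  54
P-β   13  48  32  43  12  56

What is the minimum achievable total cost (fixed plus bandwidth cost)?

Open {P-α, P-β}: assign each demand point to its cheapest open site.
  S-α→P-β 13, S-β→P-α 15, S-γ→P-α 20, S-δ→P-β 43, S-ε→P-β 12, S-ζ→P-α 54
  bandwidth cost 157, fixed 8 → total 165.
Compare {P-β}: bandwidth cost 204 + fixed 4 = 208.
Compare {P-α}: bandwidth cost 207 + fixed 4 = 211.

165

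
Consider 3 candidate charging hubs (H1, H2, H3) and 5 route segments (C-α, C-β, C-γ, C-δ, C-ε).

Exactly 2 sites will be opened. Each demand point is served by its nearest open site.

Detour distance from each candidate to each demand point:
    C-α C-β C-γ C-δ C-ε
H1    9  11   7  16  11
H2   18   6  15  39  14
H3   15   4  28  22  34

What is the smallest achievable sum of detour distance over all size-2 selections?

Open {H1, H3}.
  C-α→H1 9, C-β→H3 4, C-γ→H1 7, C-δ→H1 16, C-ε→H1 11  ⇒ total 47.
Compare {H1, H2}: total 49.
Compare {H2, H3}: total 70.

47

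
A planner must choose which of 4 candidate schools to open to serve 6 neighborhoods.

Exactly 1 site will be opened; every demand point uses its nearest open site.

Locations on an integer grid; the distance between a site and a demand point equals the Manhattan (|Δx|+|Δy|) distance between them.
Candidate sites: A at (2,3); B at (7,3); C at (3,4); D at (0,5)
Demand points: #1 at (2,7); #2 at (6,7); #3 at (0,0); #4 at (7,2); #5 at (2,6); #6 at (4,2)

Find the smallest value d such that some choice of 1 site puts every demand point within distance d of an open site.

Open {C}.
  Farthest demand point is #3 at distance 7 (to C); all others are ≤ 7.
With {A} the worst case is 8.
With {B} the worst case is 10.
No size-1 selection achieves below 7.

7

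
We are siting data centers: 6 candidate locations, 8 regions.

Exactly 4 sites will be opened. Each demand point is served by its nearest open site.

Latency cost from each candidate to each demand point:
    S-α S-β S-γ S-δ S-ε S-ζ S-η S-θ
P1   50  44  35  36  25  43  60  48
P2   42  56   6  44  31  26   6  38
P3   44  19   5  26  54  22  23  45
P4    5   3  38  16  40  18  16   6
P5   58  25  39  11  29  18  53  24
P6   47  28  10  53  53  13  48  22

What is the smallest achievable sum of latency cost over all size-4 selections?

79

Open {P2, P4, P5, P6}.
  S-α→P4 5, S-β→P4 3, S-γ→P2 6, S-δ→P5 11, S-ε→P5 29, S-ζ→P6 13, S-η→P2 6, S-θ→P4 6  ⇒ total 79.
Compare {P1, P2, P4, P5}: total 80.
Compare {P1, P2, P4, P6}: total 80.
No size-4 selection does better; minimum is 79.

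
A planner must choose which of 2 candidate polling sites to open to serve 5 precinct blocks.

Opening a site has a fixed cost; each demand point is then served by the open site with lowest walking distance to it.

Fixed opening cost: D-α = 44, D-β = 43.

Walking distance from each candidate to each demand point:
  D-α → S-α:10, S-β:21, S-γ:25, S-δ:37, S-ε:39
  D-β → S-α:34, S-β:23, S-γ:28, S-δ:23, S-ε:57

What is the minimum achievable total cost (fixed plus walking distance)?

176

Open {D-α}: assign each demand point to its cheapest open site.
  S-α→D-α 10, S-β→D-α 21, S-γ→D-α 25, S-δ→D-α 37, S-ε→D-α 39
  walking distance 132, fixed 44 → total 176.
Compare {D-α, D-β}: walking distance 118 + fixed 87 = 205.
Compare {D-β}: walking distance 165 + fixed 43 = 208.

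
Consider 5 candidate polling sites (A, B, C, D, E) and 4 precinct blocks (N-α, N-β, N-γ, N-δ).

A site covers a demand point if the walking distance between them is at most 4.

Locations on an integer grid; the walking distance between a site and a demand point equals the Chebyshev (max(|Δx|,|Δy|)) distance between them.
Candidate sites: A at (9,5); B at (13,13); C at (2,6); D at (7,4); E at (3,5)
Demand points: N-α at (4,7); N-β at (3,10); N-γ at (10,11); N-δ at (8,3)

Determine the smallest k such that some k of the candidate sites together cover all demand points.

3

Coverage sets (demand points within 4 of each site):
  A: {N-δ}
  B: {N-γ}
  C: {N-α, N-β}
  D: {N-α, N-δ}
  E: {N-α}
No 2 sites suffice: every size-2 union leaves at least one demand point uncovered.
But {A, B, C} covers everything, so the minimum is 3.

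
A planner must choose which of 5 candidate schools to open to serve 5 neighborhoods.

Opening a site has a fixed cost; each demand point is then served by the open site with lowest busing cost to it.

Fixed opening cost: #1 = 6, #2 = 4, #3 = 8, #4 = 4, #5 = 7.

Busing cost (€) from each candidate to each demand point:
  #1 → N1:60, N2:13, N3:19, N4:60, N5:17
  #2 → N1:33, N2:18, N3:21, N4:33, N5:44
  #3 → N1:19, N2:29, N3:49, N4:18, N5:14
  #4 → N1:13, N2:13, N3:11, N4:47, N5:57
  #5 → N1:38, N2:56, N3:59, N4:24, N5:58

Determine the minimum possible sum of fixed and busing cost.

Open {#3, #4}: assign each demand point to its cheapest open site.
  N1→#4 13, N2→#4 13, N3→#4 11, N4→#3 18, N5→#3 14
  busing cost 69, fixed 12 → total 81.
Compare {#2, #3, #4}: busing cost 69 + fixed 16 = 85.
Compare {#1, #3, #4}: busing cost 69 + fixed 18 = 87.
Compare {#3, #4, #5}: busing cost 69 + fixed 19 = 88.
All other subsets cost ≥ 85. Minimum total cost: 81.

81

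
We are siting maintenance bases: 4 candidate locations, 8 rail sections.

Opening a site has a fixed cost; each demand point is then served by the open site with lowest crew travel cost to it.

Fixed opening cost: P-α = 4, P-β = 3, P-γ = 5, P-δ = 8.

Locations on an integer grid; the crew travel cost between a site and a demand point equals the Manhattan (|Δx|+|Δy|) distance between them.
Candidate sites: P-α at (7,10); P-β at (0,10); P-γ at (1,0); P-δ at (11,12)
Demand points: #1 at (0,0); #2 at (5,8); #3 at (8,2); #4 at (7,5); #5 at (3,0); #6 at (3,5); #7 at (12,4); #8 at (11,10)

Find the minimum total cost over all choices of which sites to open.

Open {P-α, P-γ}: assign each demand point to its cheapest open site.
  #1→P-γ 1, #2→P-α 4, #3→P-α 9, #4→P-α 5, #5→P-γ 2, #6→P-γ 7, #7→P-α 11, #8→P-α 4
  crew travel cost 43, fixed 9 → total 52.
Compare {P-α, P-β, P-γ}: crew travel cost 43 + fixed 12 = 55.
Compare {P-α, P-γ, P-δ}: crew travel cost 39 + fixed 17 = 56.
Compare {P-α, P-β, P-γ, P-δ}: crew travel cost 39 + fixed 20 = 59.
All other subsets cost ≥ 55. Minimum total cost: 52.

52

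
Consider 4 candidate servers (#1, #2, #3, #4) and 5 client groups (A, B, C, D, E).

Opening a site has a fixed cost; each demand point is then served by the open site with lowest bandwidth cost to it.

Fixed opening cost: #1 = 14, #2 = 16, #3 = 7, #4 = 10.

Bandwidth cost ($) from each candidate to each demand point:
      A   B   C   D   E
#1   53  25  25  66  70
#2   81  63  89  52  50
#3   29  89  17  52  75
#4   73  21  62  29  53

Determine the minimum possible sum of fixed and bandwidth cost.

166

Open {#3, #4}: assign each demand point to its cheapest open site.
  A→#3 29, B→#4 21, C→#3 17, D→#4 29, E→#4 53
  bandwidth cost 149, fixed 17 → total 166.
Compare {#2, #3, #4}: bandwidth cost 146 + fixed 33 = 179.
Compare {#1, #3, #4}: bandwidth cost 149 + fixed 31 = 180.
Compare {#1, #2, #3, #4}: bandwidth cost 146 + fixed 47 = 193.
All other subsets cost ≥ 179. Minimum total cost: 166.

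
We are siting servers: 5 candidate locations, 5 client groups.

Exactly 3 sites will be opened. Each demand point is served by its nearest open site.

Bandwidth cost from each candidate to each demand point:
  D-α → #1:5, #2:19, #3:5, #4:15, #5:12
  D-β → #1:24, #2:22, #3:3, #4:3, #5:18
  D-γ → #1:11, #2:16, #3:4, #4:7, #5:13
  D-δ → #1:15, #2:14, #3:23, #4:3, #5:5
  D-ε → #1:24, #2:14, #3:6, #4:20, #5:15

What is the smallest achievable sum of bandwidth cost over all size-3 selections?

30

Open {D-α, D-β, D-δ}.
  #1→D-α 5, #2→D-δ 14, #3→D-β 3, #4→D-β 3, #5→D-δ 5  ⇒ total 30.
Compare {D-α, D-γ, D-δ}: total 31.
Compare {D-α, D-δ, D-ε}: total 32.
No size-3 selection does better; minimum is 30.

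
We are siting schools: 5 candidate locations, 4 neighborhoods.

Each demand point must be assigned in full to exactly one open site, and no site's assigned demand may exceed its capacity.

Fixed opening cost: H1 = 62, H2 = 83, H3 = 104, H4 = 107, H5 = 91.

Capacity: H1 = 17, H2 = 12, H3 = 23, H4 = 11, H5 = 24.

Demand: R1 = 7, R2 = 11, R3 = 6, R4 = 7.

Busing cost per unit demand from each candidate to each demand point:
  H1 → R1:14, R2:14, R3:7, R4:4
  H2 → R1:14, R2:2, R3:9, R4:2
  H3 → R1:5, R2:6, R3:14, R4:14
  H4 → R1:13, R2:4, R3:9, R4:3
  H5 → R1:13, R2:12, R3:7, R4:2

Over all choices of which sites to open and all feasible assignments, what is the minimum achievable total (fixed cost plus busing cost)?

Open {H1, H3}; cheapest assignment that respects the capacities:
  H1 (cap 17, load 13): R3, R4 — cost 6×7 + 7×4 = 70
  H3 (cap 23, load 18): R1, R2 — cost 7×5 + 11×6 = 101
  Shipping 171, fixed 166 → total 337.
  Any other capacity-feasible assignment to {H1, H3} ships for at least 171.
Compare {H2, H5}: its best feasible assignment gives total 343.
Compare {H3, H5}: its best feasible assignment gives total 352.
Every other set of open sites that can feasibly serve all demand totals ≥ 343 even under its best assignment. Minimum: 337.

337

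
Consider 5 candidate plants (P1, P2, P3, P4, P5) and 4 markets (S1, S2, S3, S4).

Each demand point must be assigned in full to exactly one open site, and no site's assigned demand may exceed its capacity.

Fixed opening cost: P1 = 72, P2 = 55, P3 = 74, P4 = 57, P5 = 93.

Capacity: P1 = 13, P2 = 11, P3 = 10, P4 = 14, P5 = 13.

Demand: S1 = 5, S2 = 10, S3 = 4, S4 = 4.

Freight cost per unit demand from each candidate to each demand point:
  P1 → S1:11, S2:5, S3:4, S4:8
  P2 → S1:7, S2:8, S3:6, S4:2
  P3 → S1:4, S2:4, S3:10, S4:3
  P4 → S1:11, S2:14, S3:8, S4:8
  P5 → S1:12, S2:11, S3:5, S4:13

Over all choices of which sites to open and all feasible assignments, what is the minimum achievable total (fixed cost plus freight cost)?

Open {P1, P3}; cheapest assignment that respects the capacities:
  P1 (cap 13, load 13): S1, S3, S4 — cost 5×11 + 4×4 + 4×8 = 103
  P3 (cap 10, load 10): S2 — cost 10×4 = 40
  Shipping 143, fixed 146 → total 289.
  Any other capacity-feasible assignment to {P1, P3} ships for at least 143.
Compare {P3, P4}: its best feasible assignment gives total 290.
Compare {P1, P4}: its best feasible assignment gives total 298.
Every other set of open sites that can feasibly serve all demand totals ≥ 290 even under its best assignment. Minimum: 289.

289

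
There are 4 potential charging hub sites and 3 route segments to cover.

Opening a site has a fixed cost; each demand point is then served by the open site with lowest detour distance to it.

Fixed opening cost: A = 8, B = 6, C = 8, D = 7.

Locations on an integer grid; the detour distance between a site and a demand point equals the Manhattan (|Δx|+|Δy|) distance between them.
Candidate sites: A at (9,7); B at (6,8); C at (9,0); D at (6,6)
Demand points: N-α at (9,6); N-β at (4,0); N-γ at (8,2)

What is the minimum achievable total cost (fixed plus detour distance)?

Open {C}: assign each demand point to its cheapest open site.
  N-α→C 6, N-β→C 5, N-γ→C 3
  detour distance 14, fixed 8 → total 22.
Compare {D}: detour distance 17 + fixed 7 = 24.
Compare {A, C}: detour distance 9 + fixed 16 = 25.
Compare {C, D}: detour distance 11 + fixed 15 = 26.
All other subsets cost ≥ 24. Minimum total cost: 22.

22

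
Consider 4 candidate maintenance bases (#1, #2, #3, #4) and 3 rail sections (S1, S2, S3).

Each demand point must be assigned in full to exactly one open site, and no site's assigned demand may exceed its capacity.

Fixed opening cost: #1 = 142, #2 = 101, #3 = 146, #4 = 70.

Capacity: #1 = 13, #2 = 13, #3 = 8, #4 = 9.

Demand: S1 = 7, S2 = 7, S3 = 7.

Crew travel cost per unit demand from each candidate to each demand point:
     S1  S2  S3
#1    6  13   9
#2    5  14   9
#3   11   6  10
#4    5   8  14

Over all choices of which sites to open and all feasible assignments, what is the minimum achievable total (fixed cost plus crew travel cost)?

457

Open {#2, #3, #4}; cheapest assignment that respects the capacities:
  #2 (cap 13, load 7): S3 — cost 7×9 = 63
  #3 (cap 8, load 7): S2 — cost 7×6 = 42
  #4 (cap 9, load 7): S1 — cost 7×5 = 35
  Shipping 140, fixed 317 → total 457.
  Any other capacity-feasible assignment to {#2, #3, #4} ships for at least 140.
Compare {#1, #2, #4}: its best feasible assignment gives total 467.
Compare {#1, #3, #4}: its best feasible assignment gives total 498.
Every other set of open sites that can feasibly serve all demand totals ≥ 467 even under its best assignment. Minimum: 457.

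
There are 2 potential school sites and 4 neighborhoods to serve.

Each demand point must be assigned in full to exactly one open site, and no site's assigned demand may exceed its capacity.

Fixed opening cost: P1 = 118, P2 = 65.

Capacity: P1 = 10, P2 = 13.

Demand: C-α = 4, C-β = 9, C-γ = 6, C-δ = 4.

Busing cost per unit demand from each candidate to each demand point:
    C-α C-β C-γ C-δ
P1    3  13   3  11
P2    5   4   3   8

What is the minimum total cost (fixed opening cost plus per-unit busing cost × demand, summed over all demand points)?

Open {P1, P2}; cheapest assignment that respects the capacities:
  P1 (cap 10, load 10): C-α, C-γ — cost 4×3 + 6×3 = 30
  P2 (cap 13, load 13): C-β, C-δ — cost 9×4 + 4×8 = 68
  Shipping 98, fixed 183 → total 281.
  Any other capacity-feasible assignment to {P1, P2} ships for at least 98.
Total demand is 23 and no other set of sites has combined capacity ≥ 23, so {P1, P2} is the only feasible choice of open sites. Minimum: 281.

281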